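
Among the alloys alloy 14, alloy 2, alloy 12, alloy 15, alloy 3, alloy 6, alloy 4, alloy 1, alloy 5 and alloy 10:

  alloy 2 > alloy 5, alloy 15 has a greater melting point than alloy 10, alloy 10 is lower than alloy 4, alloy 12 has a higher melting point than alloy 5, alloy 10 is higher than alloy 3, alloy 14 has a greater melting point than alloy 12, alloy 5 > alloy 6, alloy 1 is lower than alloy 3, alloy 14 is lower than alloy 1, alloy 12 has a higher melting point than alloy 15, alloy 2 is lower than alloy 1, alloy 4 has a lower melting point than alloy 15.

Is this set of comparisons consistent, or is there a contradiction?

Chaining the given relations yields alloy 1 < alloy 3 < alloy 10 < alloy 4 < alloy 15 < alloy 12 < alloy 14, so alloy 1 < alloy 14. But one relation states alloy 14 < alloy 1. These cannot both hold.

inconsistent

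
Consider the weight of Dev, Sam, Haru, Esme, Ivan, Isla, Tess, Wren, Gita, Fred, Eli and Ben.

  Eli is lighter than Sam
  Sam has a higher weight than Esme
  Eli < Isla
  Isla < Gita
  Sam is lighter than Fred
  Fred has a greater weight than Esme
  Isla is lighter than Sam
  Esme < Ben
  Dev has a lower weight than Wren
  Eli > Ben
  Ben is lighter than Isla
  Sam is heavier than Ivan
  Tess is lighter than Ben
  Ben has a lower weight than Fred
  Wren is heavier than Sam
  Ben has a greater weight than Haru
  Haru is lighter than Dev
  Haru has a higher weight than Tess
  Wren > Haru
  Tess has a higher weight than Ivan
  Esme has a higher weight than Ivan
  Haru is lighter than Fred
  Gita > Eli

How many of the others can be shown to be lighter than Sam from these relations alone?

7

Directly below Sam: Ivan, Esme, Eli, Isla.
One step further: Ben (5 so far).
One step further: Tess, Haru (7 so far).
No other element is forced below Sam by the given relations, so the count is 7.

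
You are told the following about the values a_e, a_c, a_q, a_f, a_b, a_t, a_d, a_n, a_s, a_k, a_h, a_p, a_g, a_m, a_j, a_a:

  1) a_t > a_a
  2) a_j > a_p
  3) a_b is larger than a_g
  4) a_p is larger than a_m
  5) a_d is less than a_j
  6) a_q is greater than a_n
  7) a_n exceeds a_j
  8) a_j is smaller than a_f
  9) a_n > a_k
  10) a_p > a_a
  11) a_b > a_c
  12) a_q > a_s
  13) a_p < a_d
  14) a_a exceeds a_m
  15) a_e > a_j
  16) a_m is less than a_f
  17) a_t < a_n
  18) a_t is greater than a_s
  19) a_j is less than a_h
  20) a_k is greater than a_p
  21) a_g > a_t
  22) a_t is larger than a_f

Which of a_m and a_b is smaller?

a_m < a_a and a_a < a_p give a_m < a_p.
With a_p < a_d: a_m < a_a < a_p < a_d.
With a_d < a_j: a_m < a_a < a_p < a_d < a_j.
Then a_j < a_f extends the chain to a_f.
Then a_f < a_t extends the chain to a_t.
With a_t < a_g: a_m < a_a < a_p < a_d < a_j < a_f < a_t < a_g.
With a_g < a_b: a_m < a_a < a_p < a_d < a_j < a_f < a_t < a_g < a_b.
So a_m < a_b; a_m is the smaller of the two.

a_m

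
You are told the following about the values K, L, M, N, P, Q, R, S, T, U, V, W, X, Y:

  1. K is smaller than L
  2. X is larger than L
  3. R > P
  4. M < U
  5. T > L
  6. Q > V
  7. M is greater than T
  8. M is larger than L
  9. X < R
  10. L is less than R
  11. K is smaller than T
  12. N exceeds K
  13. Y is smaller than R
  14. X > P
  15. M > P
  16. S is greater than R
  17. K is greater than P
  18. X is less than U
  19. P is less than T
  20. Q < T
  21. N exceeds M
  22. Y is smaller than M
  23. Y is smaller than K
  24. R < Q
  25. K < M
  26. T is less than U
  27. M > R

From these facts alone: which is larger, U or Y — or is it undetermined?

Link the given pairs in sequence: Y < K; K < L; L < X; X < R; R < Q; Q < T; T < U.
Together: Y < K < L < X < R < Q < T < U.
So U is larger.

U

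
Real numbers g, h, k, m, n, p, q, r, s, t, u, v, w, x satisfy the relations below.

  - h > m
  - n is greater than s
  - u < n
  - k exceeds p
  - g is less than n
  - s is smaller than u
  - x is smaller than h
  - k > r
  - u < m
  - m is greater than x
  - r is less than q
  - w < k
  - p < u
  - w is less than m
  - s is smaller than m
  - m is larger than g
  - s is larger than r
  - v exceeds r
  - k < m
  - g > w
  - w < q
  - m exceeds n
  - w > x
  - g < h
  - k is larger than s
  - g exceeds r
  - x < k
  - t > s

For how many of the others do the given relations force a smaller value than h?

10

From h the given relations immediately reach x, g, m.
From those, r, w, s, k, u, n — 9 in total.
From those, p — 10 in total.
Nothing else is reachable below h; 10 in all.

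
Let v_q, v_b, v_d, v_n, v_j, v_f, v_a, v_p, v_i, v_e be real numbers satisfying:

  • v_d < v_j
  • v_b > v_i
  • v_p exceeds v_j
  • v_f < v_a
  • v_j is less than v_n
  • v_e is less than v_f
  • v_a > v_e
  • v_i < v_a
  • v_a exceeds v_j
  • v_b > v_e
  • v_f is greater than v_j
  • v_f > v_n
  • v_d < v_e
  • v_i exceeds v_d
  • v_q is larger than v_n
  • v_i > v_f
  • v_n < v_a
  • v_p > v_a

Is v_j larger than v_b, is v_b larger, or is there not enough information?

v_b

v_j < v_n and v_n < v_f give v_j < v_f.
Then v_f < v_i extends the chain to v_i.
Then v_i < v_b extends the chain to v_b.
So v_b is larger.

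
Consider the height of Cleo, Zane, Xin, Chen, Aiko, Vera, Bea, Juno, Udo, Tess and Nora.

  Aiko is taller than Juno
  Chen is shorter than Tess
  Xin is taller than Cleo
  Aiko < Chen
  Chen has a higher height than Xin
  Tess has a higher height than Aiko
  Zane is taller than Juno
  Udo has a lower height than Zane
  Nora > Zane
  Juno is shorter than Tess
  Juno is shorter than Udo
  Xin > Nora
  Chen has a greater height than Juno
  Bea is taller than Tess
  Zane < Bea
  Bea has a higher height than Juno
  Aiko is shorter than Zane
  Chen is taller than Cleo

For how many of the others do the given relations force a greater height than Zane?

5

From Zane the given relations immediately reach Nora, Bea.
From those, Xin — 3 in total.
From those, Chen — 4 in total.
From those, Tess — 5 in total.
No other element is forced above Zane by the given relations, so the count is 5.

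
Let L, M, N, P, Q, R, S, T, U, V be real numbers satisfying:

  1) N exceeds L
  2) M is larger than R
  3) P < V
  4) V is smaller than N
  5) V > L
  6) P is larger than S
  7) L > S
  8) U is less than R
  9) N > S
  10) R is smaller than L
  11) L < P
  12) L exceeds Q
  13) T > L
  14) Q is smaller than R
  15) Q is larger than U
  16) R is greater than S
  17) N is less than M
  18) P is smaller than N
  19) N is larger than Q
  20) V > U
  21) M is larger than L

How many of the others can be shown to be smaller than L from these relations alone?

From L the given relations immediately reach S, Q, R.
From those, U — 4 in total.
No other element is forced below L by the given relations, so the count is 4.

4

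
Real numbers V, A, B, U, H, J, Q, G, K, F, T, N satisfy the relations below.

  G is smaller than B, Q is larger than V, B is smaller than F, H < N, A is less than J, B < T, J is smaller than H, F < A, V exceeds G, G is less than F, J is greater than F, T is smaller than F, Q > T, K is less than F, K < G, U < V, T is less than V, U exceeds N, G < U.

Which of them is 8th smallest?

Piecing the relations together gives one ordering: K < G < B < T < F < A < J < H < N < U < V < Q.
Counting 8 from the smallest end gives H.

H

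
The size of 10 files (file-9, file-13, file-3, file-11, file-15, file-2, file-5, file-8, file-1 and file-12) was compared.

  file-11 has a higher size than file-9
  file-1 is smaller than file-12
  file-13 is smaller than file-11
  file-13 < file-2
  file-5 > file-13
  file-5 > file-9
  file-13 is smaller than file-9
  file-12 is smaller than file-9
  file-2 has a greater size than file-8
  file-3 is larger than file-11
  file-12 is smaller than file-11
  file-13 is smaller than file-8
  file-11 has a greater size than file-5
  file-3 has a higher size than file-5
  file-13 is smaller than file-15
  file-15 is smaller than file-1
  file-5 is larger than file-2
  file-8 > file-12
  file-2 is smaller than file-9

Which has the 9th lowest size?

file-11

Piecing the relations together gives one ordering: file-13 < file-15 < file-1 < file-12 < file-8 < file-2 < file-9 < file-5 < file-11 < file-3.
Counting 9 from the smallest end gives file-11.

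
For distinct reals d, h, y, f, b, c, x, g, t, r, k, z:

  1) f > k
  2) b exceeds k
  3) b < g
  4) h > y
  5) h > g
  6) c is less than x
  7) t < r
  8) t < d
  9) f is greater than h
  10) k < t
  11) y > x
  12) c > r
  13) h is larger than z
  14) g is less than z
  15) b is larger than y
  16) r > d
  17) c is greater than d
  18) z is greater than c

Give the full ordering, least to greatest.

k < t < d < r < c < x < y < b < g < z < h < f

The consecutive links are each given: k < t; t < d; d < r; r < c; c < x; x < y; y < b; b < g; g < z; z < h; h < f.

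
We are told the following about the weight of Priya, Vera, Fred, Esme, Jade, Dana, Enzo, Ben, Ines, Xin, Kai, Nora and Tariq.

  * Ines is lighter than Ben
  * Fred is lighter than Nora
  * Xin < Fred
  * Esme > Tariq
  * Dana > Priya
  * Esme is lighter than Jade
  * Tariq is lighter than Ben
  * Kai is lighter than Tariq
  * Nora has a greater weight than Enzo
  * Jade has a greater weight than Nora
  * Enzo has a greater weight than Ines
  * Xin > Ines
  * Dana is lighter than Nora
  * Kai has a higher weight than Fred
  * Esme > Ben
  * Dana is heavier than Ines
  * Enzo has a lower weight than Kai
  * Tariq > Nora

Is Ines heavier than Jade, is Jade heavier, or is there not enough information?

Ines < Enzo < Nora < Tariq < Ben < Esme < Jade, by transitivity through Enzo, Nora, Tariq, Ben, Esme.
So Jade is heavier.

Jade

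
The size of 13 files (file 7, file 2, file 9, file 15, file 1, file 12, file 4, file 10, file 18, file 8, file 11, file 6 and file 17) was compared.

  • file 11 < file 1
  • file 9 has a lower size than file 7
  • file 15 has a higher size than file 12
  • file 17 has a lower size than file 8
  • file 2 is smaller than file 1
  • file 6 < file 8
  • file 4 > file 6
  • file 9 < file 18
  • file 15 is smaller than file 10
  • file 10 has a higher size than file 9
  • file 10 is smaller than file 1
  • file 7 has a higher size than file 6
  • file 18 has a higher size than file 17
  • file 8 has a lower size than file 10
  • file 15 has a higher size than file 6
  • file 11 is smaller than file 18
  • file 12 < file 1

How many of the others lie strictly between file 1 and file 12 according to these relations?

The relations place file 12 below file 1. An element lies strictly between them when it is forced above file 12 and also forced below file 1.
Above file 12: {file 15, file 10}. Below file 1: {file 2, file 6, file 11, file 17, file 8, file 9, file 15, file 10}.
Intersection: {file 15, file 10} — 2.

2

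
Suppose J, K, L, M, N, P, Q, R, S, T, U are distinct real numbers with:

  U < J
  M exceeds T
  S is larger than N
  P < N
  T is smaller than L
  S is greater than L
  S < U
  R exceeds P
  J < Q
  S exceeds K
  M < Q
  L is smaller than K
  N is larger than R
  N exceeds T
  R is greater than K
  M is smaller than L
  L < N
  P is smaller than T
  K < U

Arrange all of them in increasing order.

P < T < M < L < K < R < N < S < U < J < Q

The consecutive links are each given: P < T; T < M; M < L; L < K; K < R; R < N; N < S; S < U; U < J; J < Q.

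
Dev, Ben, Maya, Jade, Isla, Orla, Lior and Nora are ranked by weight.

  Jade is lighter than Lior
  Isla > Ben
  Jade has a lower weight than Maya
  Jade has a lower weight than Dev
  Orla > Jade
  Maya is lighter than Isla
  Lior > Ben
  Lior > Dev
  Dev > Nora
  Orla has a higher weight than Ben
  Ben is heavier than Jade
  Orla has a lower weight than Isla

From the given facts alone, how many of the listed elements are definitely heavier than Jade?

6

Directly above Jade: Maya, Ben, Orla, Dev, Lior.
One step further: Isla (6 so far).
Nothing else is reachable above Jade; 6 in all.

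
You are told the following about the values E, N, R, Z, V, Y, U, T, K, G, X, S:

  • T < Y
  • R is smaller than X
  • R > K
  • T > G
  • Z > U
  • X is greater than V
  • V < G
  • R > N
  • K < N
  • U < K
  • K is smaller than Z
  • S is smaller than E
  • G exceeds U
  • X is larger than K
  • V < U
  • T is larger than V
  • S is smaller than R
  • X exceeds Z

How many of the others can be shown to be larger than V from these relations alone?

9

From V the given relations immediately reach U, G, T, X.
From those, K, Z, Y — 7 in total.
From those, N, R — 9 in total.
No other element is forced above V by the given relations, so the count is 9.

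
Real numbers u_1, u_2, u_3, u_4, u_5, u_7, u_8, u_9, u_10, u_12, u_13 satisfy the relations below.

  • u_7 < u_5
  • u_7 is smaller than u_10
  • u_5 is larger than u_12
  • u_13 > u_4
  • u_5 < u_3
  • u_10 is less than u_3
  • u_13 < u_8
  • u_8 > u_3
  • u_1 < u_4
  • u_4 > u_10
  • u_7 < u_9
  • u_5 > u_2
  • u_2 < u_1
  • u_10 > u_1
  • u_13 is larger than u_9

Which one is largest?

u_8

Chaining downward from u_8: directly below it, u_3, u_13; then u_10, u_4, u_9, u_5; then u_2, u_1, u_12, u_7.
That covers every other element, and nothing is given above u_8, so u_8 is the largest.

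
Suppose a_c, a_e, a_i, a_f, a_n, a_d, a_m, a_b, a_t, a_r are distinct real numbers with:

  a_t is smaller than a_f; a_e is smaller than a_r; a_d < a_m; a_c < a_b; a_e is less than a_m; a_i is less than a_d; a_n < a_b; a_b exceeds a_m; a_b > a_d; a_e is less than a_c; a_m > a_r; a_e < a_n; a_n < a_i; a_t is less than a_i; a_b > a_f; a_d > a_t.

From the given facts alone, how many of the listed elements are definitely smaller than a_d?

4

The elements the relations force below a_d are a_e, a_t, a_n, a_i — no chain reaches any other.
That is 4.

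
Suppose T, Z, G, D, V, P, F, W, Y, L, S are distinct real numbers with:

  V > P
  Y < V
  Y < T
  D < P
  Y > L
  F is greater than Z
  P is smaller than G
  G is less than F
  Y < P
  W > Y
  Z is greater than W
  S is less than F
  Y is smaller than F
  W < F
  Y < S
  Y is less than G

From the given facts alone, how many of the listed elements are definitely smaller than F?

8

Directly below F: Y, S, W, G, Z.
One step further: L, P (7 so far).
One step further: D (8 so far).
No other element is forced below F by the given relations, so the count is 8.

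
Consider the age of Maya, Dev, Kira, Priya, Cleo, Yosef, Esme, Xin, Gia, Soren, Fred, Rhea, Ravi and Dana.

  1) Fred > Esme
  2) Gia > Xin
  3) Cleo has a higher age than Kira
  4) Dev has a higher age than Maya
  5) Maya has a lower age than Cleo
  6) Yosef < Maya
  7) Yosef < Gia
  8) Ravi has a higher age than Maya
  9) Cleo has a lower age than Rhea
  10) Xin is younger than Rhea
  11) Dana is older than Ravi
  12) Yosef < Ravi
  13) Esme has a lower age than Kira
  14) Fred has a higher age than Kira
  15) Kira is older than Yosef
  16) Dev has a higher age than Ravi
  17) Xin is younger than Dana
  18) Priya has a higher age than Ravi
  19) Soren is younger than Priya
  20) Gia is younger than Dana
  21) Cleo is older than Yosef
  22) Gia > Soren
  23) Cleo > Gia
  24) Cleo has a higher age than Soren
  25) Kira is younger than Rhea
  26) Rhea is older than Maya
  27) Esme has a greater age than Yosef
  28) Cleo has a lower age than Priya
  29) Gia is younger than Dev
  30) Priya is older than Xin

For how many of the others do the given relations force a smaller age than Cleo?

Directly below Cleo: Soren, Yosef, Maya, Kira, Gia.
One step further: Xin, Esme (7 so far).
Nothing else is reachable below Cleo; 7 in all.

7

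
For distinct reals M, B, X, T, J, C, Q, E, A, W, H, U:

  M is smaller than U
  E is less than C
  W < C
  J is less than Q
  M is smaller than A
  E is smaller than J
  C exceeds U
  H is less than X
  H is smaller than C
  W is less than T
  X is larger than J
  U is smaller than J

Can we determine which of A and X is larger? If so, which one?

Following every chain through A: below A we get M.
X is not reached, and no chain runs the other way from X to A.
So the given relations leave the order of A and X undetermined.

undetermined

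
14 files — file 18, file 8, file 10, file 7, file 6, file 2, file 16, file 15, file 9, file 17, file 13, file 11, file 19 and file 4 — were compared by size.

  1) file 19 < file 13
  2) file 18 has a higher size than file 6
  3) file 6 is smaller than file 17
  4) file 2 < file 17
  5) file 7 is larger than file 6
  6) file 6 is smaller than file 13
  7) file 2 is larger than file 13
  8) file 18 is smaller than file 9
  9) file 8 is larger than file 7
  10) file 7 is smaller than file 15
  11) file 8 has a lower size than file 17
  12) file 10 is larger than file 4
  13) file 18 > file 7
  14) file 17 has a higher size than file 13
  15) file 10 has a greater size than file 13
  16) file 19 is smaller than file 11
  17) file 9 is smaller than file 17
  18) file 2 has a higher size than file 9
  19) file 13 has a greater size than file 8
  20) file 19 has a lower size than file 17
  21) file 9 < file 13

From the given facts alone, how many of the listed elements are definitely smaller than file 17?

8

From file 17 the given relations immediately reach file 19, file 6, file 8, file 9, file 13, file 2.
From those, file 7, file 18 — 8 in total.
Nothing else is reachable below file 17; 8 in all.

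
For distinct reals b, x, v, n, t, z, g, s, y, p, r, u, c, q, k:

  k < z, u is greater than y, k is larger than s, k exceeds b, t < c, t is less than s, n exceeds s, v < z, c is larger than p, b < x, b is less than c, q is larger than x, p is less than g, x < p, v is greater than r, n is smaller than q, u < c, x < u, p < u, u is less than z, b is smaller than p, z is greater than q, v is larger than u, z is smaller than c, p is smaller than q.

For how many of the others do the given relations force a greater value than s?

From s the given relations immediately reach n, k.
From those, q, z — 4 in total.
From those, c — 5 in total.
No other element is forced above s by the given relations, so the count is 5.

5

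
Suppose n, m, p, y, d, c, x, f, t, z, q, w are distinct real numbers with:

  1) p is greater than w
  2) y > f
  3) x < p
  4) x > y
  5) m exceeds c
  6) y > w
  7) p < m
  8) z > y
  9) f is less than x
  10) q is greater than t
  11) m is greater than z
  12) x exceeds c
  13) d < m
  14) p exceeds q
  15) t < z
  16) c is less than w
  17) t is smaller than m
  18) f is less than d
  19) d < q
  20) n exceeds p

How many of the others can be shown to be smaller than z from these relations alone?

From z the given relations immediately reach t, y.
From those, f, w — 4 in total.
From those, c — 5 in total.
No other element is forced below z by the given relations, so the count is 5.

5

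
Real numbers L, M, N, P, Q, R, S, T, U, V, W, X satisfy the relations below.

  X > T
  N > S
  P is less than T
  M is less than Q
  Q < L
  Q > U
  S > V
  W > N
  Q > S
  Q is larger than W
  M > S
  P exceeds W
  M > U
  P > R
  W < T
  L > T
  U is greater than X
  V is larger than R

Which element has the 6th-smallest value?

P

The consecutive relations fix a unique order: R < V < S < N < W < P < T < X < U < M < Q < L.
The 6th smallest is P.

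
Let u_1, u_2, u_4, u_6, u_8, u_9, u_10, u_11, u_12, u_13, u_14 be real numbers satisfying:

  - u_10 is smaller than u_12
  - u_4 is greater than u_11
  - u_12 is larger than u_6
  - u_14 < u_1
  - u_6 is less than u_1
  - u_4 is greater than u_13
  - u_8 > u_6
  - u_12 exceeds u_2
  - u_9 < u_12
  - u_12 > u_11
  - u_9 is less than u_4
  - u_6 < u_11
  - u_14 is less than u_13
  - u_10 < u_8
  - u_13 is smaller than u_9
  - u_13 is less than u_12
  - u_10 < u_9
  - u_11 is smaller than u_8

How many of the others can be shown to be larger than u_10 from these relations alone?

The elements the relations force above u_10 are u_8, u_9, u_4, u_12 — no chain reaches any other.
That is 4.

4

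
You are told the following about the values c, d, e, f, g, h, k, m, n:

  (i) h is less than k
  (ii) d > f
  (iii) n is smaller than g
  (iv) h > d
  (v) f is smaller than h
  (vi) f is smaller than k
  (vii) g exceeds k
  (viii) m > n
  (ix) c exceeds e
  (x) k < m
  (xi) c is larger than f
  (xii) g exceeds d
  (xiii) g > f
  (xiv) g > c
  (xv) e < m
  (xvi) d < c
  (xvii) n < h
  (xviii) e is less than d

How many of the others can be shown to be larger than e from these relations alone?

From e the given relations immediately reach d, m, c.
From those, h, g — 5 in total.
From those, k — 6 in total.
No other element is forced above e by the given relations, so the count is 6.

6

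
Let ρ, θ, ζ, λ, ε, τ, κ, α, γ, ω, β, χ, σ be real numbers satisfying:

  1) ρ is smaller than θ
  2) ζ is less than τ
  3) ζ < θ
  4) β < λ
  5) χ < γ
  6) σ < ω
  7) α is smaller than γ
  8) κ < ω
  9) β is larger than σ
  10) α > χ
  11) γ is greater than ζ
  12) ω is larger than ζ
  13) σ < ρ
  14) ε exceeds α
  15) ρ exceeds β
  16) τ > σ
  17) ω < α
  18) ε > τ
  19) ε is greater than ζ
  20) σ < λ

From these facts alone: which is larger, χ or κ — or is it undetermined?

Following every chain through χ: above χ we get α, ε, γ.
κ is not reached, and no chain runs the other way from κ to χ.
So the given relations leave the order of χ and κ undetermined.

undetermined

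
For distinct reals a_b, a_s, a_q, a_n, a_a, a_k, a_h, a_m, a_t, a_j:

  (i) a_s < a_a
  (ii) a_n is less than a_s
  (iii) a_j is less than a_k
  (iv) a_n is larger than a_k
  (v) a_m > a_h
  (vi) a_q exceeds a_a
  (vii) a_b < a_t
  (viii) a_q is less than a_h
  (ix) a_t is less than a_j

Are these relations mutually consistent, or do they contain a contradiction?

consistent

The single ordering a_b < a_t < a_j < a_k < a_n < a_s < a_a < a_q < a_h < a_m satisfies every listed relation, so no contradiction arises.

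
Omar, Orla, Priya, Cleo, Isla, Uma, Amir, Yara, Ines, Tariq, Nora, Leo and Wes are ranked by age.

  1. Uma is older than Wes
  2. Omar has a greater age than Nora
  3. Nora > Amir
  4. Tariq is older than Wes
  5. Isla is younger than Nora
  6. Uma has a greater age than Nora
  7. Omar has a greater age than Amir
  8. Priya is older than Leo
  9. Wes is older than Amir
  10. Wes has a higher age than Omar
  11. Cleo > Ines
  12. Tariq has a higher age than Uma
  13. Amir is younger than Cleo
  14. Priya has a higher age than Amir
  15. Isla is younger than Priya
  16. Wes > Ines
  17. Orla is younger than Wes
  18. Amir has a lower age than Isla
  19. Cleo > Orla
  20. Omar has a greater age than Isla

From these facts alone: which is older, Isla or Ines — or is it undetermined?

undetermined

Following every chain through Isla: above Isla we get Nora, Omar, Wes, Uma, Priya, Tariq; below Isla we get Amir.
Ines is not reached, and no chain runs the other way from Ines to Isla.
So the given relations leave the order of Isla and Ines undetermined.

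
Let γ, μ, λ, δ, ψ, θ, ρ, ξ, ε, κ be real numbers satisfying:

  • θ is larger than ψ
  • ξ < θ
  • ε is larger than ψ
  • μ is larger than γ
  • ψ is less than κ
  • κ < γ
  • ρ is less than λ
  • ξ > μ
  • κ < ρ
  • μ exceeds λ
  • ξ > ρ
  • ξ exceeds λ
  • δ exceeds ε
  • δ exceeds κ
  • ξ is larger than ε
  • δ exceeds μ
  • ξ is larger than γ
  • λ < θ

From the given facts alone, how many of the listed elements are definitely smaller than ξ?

The elements the relations force below ξ are ψ, κ, ε, ρ, λ, γ, μ — no chain reaches any other.
That is 7.

7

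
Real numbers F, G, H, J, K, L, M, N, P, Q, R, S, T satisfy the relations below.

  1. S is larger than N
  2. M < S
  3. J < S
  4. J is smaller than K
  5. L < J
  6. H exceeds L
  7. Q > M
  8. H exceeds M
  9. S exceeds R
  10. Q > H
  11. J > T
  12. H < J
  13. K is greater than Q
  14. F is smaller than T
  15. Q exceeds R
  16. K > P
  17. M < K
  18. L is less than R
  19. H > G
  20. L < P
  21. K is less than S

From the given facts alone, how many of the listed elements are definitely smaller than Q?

5

From Q the given relations immediately reach M, R, H.
From those, L, G — 5 in total.
No other element is forced below Q by the given relations, so the count is 5.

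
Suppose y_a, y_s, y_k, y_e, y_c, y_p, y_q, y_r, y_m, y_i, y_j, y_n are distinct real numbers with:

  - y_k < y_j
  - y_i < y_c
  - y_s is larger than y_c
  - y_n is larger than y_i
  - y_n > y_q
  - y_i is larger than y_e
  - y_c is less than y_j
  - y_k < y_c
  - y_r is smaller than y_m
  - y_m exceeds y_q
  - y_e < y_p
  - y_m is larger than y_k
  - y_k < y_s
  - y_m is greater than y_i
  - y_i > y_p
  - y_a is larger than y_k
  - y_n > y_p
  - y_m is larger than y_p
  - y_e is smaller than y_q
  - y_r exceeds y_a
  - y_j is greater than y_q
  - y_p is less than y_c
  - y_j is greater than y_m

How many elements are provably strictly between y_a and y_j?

2

The relations place y_a below y_j. An element lies strictly between them when it is forced above y_a and also forced below y_j.
Above y_a: {y_r, y_m}. Below y_j: {y_e, y_k, y_p, y_i, y_q, y_r, y_c, y_m}.
Intersection: {y_r, y_m} — 2.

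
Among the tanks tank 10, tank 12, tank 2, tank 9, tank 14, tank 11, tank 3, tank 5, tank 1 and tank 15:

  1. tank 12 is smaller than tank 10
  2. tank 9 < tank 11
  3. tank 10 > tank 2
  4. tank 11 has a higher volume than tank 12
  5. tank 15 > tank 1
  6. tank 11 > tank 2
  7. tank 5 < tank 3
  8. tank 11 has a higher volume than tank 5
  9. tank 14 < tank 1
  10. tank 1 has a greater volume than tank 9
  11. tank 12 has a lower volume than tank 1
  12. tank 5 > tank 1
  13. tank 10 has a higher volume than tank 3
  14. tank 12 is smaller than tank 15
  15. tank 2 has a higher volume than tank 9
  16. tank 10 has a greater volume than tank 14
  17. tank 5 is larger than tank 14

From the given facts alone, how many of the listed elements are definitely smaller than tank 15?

4

From tank 15 the given relations immediately reach tank 12, tank 1.
From those, tank 9, tank 14 — 4 in total.
Nothing else is reachable below tank 15; 4 in all.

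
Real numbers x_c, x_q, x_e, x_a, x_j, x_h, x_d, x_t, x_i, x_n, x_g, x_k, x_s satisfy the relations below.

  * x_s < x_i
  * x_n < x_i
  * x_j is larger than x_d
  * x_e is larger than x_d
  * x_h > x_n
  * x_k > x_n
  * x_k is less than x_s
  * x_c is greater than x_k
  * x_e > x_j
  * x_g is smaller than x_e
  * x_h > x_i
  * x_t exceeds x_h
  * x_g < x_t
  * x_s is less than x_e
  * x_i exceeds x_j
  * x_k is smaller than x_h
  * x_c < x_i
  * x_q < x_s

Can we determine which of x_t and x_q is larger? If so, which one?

x_t

x_q < x_s and x_s < x_i give x_q < x_i.
With x_i < x_h: x_q < x_s < x_i < x_h.
With x_h < x_t: x_q < x_s < x_i < x_h < x_t.
So x_t is larger.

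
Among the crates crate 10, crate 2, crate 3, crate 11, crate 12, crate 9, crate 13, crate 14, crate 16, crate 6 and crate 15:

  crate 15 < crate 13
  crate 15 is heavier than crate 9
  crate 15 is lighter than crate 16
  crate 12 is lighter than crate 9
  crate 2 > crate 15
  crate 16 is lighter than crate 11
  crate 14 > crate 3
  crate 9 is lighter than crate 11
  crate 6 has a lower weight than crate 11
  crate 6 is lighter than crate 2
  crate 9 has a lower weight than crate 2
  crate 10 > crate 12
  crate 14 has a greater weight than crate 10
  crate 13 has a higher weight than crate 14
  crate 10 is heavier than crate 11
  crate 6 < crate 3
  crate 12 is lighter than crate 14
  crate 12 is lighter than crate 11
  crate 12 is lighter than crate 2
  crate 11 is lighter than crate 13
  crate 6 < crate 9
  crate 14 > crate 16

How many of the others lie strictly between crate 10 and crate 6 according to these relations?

4

Chaining upward from crate 6 reaches: crate 3, crate 9, crate 15, crate 16, crate 11, crate 2, crate 14, crate 13.
Chaining downward from crate 10 reaches: crate 12, crate 9, crate 15, crate 16, crate 11.
Strictly between crate 6 and crate 10 are those in both lists: crate 9, crate 15, crate 16, crate 11 — 4 elements.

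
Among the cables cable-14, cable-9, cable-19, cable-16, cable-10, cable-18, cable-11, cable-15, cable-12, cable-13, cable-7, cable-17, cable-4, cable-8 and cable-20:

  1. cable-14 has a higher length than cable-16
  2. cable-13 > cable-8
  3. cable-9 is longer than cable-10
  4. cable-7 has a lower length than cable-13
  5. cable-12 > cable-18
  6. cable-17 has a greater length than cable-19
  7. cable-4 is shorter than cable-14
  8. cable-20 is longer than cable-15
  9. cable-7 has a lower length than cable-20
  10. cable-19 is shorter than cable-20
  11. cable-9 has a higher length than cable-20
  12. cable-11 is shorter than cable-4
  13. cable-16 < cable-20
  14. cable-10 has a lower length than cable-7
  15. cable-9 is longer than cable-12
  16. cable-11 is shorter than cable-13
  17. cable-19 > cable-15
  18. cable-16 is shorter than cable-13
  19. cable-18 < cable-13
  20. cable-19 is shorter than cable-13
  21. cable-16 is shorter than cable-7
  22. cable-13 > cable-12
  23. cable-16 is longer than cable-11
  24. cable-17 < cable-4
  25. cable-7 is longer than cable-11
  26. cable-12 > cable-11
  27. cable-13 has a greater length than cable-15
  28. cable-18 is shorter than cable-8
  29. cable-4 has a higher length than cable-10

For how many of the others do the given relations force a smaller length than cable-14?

7

From cable-14 the given relations immediately reach cable-16, cable-4.
From those, cable-11, cable-10, cable-17 — 5 in total.
From those, cable-19 — 6 in total.
From those, cable-15 — 7 in total.
Nothing else is reachable below cable-14; 7 in all.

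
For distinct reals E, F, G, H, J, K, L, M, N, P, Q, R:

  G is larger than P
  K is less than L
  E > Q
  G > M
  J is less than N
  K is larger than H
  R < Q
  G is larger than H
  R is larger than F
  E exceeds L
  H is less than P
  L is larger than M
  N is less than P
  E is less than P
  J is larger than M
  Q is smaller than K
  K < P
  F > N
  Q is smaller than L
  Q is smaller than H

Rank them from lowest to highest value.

Nothing is placed below M, so it is least; from there M < J; J < N; N < F; F < R; R < Q; Q < H; H < K; K < L; L < E; E < P; P < G, each given directly.

M < J < N < F < R < Q < H < K < L < E < P < G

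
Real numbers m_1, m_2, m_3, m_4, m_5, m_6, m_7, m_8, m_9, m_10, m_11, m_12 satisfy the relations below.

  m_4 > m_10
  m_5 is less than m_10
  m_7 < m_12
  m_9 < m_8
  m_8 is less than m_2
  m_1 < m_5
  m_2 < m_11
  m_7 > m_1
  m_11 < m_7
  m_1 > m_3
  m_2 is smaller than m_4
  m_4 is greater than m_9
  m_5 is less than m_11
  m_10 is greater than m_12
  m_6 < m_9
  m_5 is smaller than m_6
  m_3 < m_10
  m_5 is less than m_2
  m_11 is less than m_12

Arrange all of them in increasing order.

m_3 < m_1 < m_5 < m_6 < m_9 < m_8 < m_2 < m_11 < m_7 < m_12 < m_10 < m_4

The consecutive links are each given: m_3 < m_1; m_1 < m_5; m_5 < m_6; m_6 < m_9; m_9 < m_8; m_8 < m_2; m_2 < m_11; m_11 < m_7; m_7 < m_12; m_12 < m_10; m_10 < m_4.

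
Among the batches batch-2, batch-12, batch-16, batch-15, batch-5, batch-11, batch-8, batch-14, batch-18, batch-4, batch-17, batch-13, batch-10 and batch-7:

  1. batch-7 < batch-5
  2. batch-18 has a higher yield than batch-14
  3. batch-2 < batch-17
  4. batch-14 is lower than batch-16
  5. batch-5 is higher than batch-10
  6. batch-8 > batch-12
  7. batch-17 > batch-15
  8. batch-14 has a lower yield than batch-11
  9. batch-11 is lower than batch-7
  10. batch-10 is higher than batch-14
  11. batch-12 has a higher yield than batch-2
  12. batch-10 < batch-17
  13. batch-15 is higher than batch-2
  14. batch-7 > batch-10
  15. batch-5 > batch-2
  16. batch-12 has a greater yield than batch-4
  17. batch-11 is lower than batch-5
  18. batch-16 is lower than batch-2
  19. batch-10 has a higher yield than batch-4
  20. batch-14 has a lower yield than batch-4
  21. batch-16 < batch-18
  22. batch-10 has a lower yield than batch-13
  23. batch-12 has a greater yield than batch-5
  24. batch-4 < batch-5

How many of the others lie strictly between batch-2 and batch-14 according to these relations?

1

The relations place batch-14 below batch-2. An element lies strictly between them when it is forced above batch-14 and also forced below batch-2.
Above batch-14: {batch-4, batch-11, batch-10, batch-16, batch-15, batch-7, batch-17, batch-13, batch-18, batch-5, batch-12, batch-8}. Below batch-2: {batch-16}.
Intersection: {batch-16} — 1.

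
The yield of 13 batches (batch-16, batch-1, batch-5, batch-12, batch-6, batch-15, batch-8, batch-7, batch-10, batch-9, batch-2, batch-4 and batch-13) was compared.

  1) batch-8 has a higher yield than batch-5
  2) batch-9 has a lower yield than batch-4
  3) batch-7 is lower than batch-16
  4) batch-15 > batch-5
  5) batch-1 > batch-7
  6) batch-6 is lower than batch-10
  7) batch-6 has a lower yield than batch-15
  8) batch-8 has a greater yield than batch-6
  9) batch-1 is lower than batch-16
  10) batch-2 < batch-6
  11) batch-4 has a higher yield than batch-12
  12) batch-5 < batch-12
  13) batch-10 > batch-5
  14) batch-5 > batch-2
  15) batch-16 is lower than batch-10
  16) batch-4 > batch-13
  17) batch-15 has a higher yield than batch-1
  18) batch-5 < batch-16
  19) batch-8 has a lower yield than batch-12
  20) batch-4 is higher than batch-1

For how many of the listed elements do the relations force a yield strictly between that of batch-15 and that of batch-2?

2

Chaining upward from batch-2 reaches: batch-6, batch-5, batch-8, batch-12, batch-4, batch-16, batch-10.
Chaining downward from batch-15 reaches: batch-6, batch-5, batch-7, batch-1.
Strictly between batch-2 and batch-15 are those in both lists: batch-6, batch-5 — 2 elements.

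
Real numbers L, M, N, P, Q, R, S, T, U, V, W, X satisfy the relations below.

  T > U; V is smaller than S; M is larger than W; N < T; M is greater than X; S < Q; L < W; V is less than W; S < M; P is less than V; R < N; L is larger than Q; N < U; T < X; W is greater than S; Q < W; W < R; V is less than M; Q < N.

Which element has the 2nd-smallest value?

The consecutive relations fix a unique order: P < V < S < Q < L < W < R < N < U < T < X < M.
The 2nd smallest is V.

V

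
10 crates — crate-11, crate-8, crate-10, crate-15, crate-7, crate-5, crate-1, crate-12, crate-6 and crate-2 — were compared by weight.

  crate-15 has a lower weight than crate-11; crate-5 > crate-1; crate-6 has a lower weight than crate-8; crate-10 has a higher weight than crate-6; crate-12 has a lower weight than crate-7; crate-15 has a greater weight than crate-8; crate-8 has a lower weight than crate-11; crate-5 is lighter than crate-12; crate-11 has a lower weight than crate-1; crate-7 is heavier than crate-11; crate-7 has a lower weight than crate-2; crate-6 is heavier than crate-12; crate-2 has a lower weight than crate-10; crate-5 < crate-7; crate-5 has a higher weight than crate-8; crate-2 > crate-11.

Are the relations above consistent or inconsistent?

inconsistent

Chaining the given relations yields crate-12 < crate-6 < crate-8 < crate-15 < crate-11 < crate-1 < crate-5, so crate-12 < crate-5. But one relation states crate-5 < crate-12. These cannot both hold.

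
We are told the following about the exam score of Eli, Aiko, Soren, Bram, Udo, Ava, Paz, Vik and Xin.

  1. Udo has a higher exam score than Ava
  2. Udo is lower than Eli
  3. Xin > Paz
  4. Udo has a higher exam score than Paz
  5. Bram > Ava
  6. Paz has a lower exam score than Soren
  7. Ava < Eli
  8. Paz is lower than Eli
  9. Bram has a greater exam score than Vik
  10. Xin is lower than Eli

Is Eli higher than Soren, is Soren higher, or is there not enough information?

undetermined

Following every chain through Eli: below Eli we get Ava, Paz, Udo, Xin.
Soren is not reached, and no chain runs the other way from Soren to Eli.
So the given relations leave the order of Eli and Soren undetermined.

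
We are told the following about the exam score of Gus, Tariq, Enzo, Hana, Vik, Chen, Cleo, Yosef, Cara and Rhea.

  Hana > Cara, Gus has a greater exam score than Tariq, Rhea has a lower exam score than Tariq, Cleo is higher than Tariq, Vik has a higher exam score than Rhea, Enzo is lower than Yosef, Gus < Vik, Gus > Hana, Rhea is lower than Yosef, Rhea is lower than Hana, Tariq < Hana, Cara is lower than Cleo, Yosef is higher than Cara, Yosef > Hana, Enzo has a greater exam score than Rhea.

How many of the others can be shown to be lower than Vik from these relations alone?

5

Directly below Vik: Rhea, Gus.
One step further: Tariq, Hana (4 so far).
One step further: Cara (5 so far).
No other element is forced below Vik by the given relations, so the count is 5.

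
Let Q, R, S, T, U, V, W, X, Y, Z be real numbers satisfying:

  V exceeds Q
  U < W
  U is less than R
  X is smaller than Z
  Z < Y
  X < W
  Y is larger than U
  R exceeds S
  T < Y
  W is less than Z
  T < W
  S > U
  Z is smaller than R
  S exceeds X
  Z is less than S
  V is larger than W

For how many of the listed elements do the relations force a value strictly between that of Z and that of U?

1

The relations place U below Z. An element lies strictly between them when it is forced above U and also forced below Z.
Above U: {W, S, R, V, Y}. Below Z: {X, T, W}.
Intersection: {W} — 1.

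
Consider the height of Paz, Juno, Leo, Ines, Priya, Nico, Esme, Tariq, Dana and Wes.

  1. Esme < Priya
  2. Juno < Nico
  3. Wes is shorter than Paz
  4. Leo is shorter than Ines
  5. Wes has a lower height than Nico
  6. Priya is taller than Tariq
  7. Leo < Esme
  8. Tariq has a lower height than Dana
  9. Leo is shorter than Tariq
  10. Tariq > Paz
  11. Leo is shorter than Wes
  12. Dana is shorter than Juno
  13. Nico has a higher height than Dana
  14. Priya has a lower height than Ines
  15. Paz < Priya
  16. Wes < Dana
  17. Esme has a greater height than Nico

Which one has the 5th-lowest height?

Dana

Chaining the given pairs: Leo < Wes < Paz < Tariq < Dana < Juno < Nico < Esme < Priya < Ines.
The 5th smallest is Dana.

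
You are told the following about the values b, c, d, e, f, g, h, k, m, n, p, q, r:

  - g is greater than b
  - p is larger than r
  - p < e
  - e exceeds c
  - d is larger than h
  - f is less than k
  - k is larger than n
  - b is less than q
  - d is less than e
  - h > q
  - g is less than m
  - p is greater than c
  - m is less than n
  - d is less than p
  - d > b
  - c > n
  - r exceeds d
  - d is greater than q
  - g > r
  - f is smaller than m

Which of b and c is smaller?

b < q and q < h give b < h.
With h < d: b < q < h < d.
With d < r: b < q < h < d < r.
With r < g: b < q < h < d < r < g.
With g < m: b < q < h < d < r < g < m.
Then m < n extends the chain to n.
With n < c: b < q < h < d < r < g < m < n < c.
So b < c; b is the smaller of the two.

b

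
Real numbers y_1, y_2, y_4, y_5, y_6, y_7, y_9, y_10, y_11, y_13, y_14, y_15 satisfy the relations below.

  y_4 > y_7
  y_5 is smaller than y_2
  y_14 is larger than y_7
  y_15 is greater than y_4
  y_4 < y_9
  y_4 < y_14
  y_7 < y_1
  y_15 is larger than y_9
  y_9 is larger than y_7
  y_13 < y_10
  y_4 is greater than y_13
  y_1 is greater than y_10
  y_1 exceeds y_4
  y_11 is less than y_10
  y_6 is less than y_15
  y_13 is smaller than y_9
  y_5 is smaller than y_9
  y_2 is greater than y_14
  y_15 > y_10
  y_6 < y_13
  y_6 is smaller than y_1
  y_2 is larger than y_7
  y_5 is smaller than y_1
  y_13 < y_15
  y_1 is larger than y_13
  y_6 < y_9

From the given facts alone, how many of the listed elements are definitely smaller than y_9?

5

From y_9 the given relations immediately reach y_5, y_6, y_13, y_7, y_4.
Nothing else is reachable below y_9; 5 in all.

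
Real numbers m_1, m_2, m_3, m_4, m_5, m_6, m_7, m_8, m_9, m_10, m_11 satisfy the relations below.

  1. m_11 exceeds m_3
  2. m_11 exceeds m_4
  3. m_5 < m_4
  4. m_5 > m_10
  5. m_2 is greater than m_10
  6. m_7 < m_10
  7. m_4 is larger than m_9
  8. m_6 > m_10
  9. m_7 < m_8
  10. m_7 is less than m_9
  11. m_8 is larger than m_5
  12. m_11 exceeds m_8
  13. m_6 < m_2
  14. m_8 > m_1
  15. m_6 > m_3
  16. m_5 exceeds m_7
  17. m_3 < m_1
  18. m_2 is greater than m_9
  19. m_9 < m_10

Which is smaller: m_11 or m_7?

Following the relations from m_7: m_7 < m_9 < m_10 < m_5 < m_4 < m_11.
So m_7 < m_11; m_7 is the smaller of the two.

m_7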